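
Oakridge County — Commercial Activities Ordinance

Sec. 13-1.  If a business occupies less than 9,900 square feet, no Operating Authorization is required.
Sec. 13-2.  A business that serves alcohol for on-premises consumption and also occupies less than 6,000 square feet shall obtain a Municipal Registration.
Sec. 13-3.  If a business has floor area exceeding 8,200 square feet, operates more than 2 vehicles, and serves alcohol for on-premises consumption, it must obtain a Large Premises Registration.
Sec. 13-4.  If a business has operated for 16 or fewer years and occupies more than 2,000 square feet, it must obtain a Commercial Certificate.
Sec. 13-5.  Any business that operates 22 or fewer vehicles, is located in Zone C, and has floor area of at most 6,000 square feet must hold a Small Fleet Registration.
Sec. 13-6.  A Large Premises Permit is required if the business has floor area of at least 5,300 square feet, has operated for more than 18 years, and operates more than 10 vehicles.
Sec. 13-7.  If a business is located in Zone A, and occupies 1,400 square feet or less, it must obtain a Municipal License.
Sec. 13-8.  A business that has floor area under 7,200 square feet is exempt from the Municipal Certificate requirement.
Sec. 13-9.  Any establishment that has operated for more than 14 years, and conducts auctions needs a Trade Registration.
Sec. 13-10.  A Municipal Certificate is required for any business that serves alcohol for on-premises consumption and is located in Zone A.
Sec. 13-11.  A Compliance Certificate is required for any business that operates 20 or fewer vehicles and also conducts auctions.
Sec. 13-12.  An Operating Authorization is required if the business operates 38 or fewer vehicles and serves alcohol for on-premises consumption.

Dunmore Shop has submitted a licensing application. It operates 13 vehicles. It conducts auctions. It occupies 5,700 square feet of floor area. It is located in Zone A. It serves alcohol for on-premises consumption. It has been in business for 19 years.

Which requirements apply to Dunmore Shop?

Sec. 13-1. floor area 5,700 square feet < 9,900 square feet → exempt from Operating Authorization.
Sec. 13-2. serves alcohol for on-premises consumption; floor area 5,700 square feet < 6,000 square feet → Municipal Registration required.
Sec. 13-3. floor area 5,700 square feet ≤ 8,200 square feet; vehicles 13 > 2; serves alcohol for on-premises consumption → Large Premises Registration not required.
Sec. 13-4. years in business 19 > 16; floor area 5,700 square feet > 2,000 square feet → Commercial Certificate not required.
Sec. 13-5. vehicles 13 ≤ 22; is located in Zone A (not: is located in Zone C); floor area 5,700 square feet ≤ 6,000 square feet → Small Fleet Registration not required.
Sec. 13-6. floor area 5,700 square feet ≥ 5,300 square feet; years in business 19 > 18; vehicles 13 > 10 → Large Premises Permit required.
Sec. 13-7. is located in Zone A; floor area 5,700 square feet > 1,400 square feet → Municipal License not required.
Sec. 13-8. floor area 5,700 square feet < 7,200 square feet → exempt from Municipal Certificate.
Sec. 13-9. years in business 19 > 14; conducts auctions → Trade Registration required.
Sec. 13-10. serves alcohol for on-premises consumption; is located in Zone A → Municipal Certificate required.
Sec. 13-11. vehicles 13 ≤ 20; conducts auctions → Compliance Certificate required.
Sec. 13-12. vehicles 13 ≤ 38; serves alcohol for on-premises consumption → Operating Authorization required.

Compliance Certificate, Large Premises Permit, Municipal Registration, Trade Registration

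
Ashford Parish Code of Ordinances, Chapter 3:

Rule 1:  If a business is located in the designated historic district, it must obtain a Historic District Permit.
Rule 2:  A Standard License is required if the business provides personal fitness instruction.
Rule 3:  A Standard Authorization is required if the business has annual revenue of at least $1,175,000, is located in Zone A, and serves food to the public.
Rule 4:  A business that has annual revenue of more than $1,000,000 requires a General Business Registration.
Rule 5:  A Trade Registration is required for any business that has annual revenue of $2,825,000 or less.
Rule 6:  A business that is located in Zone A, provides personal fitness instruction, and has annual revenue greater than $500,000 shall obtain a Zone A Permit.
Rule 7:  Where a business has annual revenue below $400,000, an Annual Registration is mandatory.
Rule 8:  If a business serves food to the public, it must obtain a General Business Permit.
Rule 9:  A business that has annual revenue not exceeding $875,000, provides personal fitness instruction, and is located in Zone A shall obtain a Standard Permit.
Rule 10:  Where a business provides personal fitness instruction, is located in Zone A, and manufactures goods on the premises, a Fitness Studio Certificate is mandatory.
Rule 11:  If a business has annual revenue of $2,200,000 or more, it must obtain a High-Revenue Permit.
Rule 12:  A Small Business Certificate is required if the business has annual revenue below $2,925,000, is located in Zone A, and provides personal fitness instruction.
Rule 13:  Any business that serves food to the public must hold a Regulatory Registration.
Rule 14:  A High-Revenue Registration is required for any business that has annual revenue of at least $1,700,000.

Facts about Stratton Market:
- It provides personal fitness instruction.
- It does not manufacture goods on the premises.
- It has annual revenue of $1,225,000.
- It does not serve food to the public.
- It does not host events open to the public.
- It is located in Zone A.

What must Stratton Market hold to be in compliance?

Rule 1: is located in Zone A (not: is located in the designated historic district) → Historic District Permit not required.
Rule 2: provides personal fitness instruction → Standard License required.
Rule 3: revenue $1,225,000 ≥ $1,175,000; is located in Zone A; does not serve food to the public → Standard Authorization not required.
Rule 4: revenue $1,225,000 > $1,000,000 → General Business Registration required.
Rule 5: revenue $1,225,000 ≤ $2,825,000 → Trade Registration required.
Rule 6: is located in Zone A; provides personal fitness instruction; revenue $1,225,000 > $500,000 → Zone A Permit required.
Rule 7: revenue $1,225,000 ≥ $400,000 → Annual Registration not required.
Rule 8: does not serve food to the public → General Business Permit not required.
Rule 9: revenue $1,225,000 > $875,000; provides personal fitness instruction; is located in Zone A → Standard Permit not required.
Rule 10: provides personal fitness instruction; is located in Zone A; does not manufacture goods on the premises → Fitness Studio Certificate not required.
Rule 11: revenue $1,225,000 < $2,200,000 → High-Revenue Permit not required.
Rule 12: revenue $1,225,000 < $2,925,000; is located in Zone A; provides personal fitness instruction → Small Business Certificate required.
Rule 13: does not serve food to the public → Regulatory Registration not required.
Rule 14: revenue $1,225,000 < $1,700,000 → High-Revenue Registration not required.

General Business Registration, Small Business Certificate, Standard License, Trade Registration, Zone A Permit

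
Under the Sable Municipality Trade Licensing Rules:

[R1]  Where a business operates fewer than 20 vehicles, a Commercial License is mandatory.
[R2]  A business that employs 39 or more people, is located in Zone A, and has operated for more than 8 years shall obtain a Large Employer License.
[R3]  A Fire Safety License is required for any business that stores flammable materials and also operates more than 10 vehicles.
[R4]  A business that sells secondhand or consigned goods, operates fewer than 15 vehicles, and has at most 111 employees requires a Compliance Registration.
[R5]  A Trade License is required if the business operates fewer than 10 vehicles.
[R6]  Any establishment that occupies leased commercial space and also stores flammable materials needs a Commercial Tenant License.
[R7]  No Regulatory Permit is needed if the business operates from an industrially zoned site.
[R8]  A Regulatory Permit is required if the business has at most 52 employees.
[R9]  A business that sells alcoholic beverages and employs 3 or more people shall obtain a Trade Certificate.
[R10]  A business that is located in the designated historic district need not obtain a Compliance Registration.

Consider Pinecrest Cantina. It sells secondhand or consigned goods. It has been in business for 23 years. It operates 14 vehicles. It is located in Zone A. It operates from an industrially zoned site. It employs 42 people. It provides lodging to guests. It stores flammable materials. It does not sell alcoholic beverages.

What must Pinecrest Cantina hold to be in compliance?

Commercial License, Compliance Registration, Fire Safety License, Large Employer License

[R1] vehicles 14 < 20 → Commercial License required.
[R2] employees 42 ≥ 39; is located in Zone A; years in business 23 > 8 → Large Employer License required.
[R3] stores flammable materials; vehicles 14 > 10 → Fire Safety License required.
[R4] sells secondhand or consigned goods; vehicles 14 < 15; employees 42 ≤ 111 → Compliance Registration required.
[R5] vehicles 14 ≥ 10 → Trade License not required.
[R6] operates from an industrially zoned site (not: occupies leased commercial space); stores flammable materials → Commercial Tenant License not required.
[R7] operates from an industrially zoned site → exempt from Regulatory Permit.
[R8] employees 42 ≤ 52 → Regulatory Permit required.
[R9] does not sell alcoholic beverages; employees 42 ≥ 3 → Trade Certificate not required.
[R10] is located in Zone A (not: is located in the designated historic district) → Compliance Registration exemption does not apply.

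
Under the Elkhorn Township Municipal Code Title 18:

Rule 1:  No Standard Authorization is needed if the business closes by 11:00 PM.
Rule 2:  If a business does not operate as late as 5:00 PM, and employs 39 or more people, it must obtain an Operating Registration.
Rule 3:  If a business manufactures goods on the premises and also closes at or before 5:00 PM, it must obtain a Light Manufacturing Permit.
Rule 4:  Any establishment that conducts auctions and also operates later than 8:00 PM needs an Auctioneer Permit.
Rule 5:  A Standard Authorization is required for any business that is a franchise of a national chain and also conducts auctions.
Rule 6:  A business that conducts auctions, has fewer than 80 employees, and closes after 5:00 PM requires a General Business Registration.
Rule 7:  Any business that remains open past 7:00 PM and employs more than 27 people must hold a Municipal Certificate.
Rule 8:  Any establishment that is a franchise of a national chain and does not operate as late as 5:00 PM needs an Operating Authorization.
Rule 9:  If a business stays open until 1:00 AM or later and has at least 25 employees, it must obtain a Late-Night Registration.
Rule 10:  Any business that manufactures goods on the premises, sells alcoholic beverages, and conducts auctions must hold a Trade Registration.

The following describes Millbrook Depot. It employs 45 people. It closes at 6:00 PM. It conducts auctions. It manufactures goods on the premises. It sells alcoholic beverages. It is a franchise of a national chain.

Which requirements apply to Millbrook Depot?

General Business Registration, Trade Registration

Rule 1: closes 6:00 PM, at/before 11:00 PM → exempt from Standard Authorization.
Rule 2: closes 6:00 PM, after 5:00 PM; employees 45 ≥ 39 → Operating Registration not required.
Rule 3: manufactures goods on the premises; closes 6:00 PM, after 5:00 PM → Light Manufacturing Permit not required.
Rule 4: conducts auctions; closes 6:00 PM, at/before 8:00 PM → Auctioneer Permit not required.
Rule 5: is a franchise of a national chain; conducts auctions → Standard Authorization required.
Rule 6: conducts auctions; employees 45 < 80; closes 6:00 PM, after 5:00 PM → General Business Registration required.
Rule 7: closes 6:00 PM, at/before 7:00 PM; employees 45 > 27 → Municipal Certificate not required.
Rule 8: is a franchise of a national chain; closes 6:00 PM, after 5:00 PM → Operating Authorization not required.
Rule 9: closes 6:00 PM, at/before 1:00 AM; employees 45 ≥ 25 → Late-Night Registration not required.
Rule 10: manufactures goods on the premises; sells alcoholic beverages; conducts auctions → Trade Registration required.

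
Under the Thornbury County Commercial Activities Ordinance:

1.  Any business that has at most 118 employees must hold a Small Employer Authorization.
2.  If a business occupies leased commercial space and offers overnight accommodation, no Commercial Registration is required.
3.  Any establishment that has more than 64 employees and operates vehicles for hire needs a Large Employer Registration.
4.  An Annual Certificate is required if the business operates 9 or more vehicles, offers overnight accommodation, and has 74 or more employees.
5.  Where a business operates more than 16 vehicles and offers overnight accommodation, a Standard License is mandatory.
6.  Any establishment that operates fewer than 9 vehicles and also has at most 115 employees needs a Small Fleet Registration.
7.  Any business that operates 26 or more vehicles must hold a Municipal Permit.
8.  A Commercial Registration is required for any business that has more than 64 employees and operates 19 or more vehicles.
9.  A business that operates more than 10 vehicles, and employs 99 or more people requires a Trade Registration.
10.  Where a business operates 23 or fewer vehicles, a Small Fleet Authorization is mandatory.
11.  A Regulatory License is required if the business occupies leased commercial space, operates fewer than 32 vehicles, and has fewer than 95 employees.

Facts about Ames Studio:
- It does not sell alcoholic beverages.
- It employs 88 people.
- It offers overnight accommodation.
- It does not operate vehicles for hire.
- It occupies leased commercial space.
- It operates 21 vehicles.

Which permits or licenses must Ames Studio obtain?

1. employees 88 ≤ 118 → Small Employer Authorization required.
2. occupies leased commercial space; offers overnight accommodation → exempt from Commercial Registration.
3. employees 88 > 64; does not operate vehicles for hire → Large Employer Registration not required.
4. vehicles 21 ≥ 9; offers overnight accommodation; employees 88 ≥ 74 → Annual Certificate required.
5. vehicles 21 > 16; offers overnight accommodation → Standard License required.
6. vehicles 21 ≥ 9; employees 88 ≤ 115 → Small Fleet Registration not required.
7. vehicles 21 < 26 → Municipal Permit not required.
8. employees 88 > 64; vehicles 21 ≥ 19 → Commercial Registration required.
9. vehicles 21 > 10; employees 88 < 99 → Trade Registration not required.
10. vehicles 21 ≤ 23 → Small Fleet Authorization required.
11. occupies leased commercial space; vehicles 21 < 32; employees 88 < 95 → Regulatory License required.

Annual Certificate, Regulatory License, Small Employer Authorization, Small Fleet Authorization, Standard License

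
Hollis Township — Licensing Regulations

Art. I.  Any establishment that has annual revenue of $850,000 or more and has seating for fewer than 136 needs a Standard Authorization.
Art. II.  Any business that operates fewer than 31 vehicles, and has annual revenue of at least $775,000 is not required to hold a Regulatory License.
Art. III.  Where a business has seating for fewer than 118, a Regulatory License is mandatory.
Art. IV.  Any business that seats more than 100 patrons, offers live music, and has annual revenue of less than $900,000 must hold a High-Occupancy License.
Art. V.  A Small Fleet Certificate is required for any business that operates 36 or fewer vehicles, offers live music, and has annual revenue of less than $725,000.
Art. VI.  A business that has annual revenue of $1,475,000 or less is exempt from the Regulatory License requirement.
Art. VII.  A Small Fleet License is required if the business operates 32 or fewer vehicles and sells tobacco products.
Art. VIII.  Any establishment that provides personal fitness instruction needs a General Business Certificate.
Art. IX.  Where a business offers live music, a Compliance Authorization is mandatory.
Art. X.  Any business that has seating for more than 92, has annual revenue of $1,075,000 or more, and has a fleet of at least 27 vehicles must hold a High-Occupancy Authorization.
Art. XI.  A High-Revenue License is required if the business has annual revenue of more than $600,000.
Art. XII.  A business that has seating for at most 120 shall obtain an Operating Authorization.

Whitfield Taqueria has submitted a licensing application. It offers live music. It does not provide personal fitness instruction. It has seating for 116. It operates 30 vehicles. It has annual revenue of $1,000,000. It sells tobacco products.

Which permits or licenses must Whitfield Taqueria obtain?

Compliance Authorization, High-Revenue License, Operating Authorization, Small Fleet License, Standard Authorization

Art. I. revenue $1,000,000 ≥ $850,000; seating 116 < 136 → Standard Authorization required.
Art. II. vehicles 30 < 31; revenue $1,000,000 ≥ $775,000 → exempt from Regulatory License.
Art. III. seating 116 < 118 → Regulatory License required.
Art. IV. seating 116 > 100; offers live music; revenue $1,000,000 ≥ $900,000 → High-Occupancy License not required.
Art. V. vehicles 30 ≤ 36; offers live music; revenue $1,000,000 ≥ $725,000 → Small Fleet Certificate not required.
Art. VI. revenue $1,000,000 ≤ $1,475,000 → exempt from Regulatory License.
Art. VII. vehicles 30 ≤ 32; sells tobacco products → Small Fleet License required.
Art. VIII. does not provide personal fitness instruction → General Business Certificate not required.
Art. IX. offers live music → Compliance Authorization required.
Art. X. seating 116 > 92; revenue $1,000,000 < $1,075,000; vehicles 30 ≥ 27 → High-Occupancy Authorization not required.
Art. XI. revenue $1,000,000 > $600,000 → High-Revenue License required.
Art. XII. seating 116 ≤ 120 → Operating Authorization required.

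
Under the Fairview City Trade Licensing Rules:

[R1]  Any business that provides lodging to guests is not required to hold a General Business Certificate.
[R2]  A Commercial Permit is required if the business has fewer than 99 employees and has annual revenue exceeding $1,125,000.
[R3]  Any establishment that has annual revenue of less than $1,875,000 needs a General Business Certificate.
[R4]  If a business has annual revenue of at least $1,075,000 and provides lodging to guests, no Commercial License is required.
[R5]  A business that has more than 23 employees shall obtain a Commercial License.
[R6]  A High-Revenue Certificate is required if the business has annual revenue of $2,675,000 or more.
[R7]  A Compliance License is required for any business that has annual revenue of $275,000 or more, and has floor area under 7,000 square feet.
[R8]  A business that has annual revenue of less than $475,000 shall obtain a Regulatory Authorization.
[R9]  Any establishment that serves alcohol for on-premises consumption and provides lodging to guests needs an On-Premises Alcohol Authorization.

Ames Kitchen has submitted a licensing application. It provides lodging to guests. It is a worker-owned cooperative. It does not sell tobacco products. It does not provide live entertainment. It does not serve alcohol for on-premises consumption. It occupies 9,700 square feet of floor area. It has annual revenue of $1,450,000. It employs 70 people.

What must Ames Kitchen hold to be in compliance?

[R1] provides lodging to guests → exempt from General Business Certificate.
[R2] employees 70 < 99; revenue $1,450,000 > $1,125,000 → Commercial Permit required.
[R3] revenue $1,450,000 < $1,875,000 → General Business Certificate required.
[R4] revenue $1,450,000 ≥ $1,075,000; provides lodging to guests → exempt from Commercial License.
[R5] employees 70 > 23 → Commercial License required.
[R6] revenue $1,450,000 < $2,675,000 → High-Revenue Certificate not required.
[R7] revenue $1,450,000 ≥ $275,000; floor area 9,700 square feet ≥ 7,000 square feet → Compliance License not required.
[R8] revenue $1,450,000 ≥ $475,000 → Regulatory Authorization not required.
[R9] does not serve alcohol for on-premises consumption; provides lodging to guests → On-Premises Alcohol Authorization not required.

Commercial Permit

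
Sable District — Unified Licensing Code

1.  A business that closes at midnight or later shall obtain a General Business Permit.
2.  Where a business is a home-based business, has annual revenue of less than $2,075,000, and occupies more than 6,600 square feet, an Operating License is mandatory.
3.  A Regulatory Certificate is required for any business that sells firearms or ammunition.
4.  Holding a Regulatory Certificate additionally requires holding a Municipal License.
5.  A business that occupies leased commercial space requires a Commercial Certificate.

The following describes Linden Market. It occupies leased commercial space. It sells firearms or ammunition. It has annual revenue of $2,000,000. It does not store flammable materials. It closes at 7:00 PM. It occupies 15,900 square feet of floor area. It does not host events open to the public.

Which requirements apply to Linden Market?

1. closes 7:00 PM, at/before midnight → General Business Permit not required.
2. occupies leased commercial space (not: is a home-based business); revenue $2,000,000 < $2,075,000; floor area 15,900 square feet > 6,600 square feet → Operating License not required.
3. sells firearms or ammunition → Regulatory Certificate required.
4. Regulatory Certificate is required → Municipal License also required.
5. occupies leased commercial space → Commercial Certificate required.

Commercial Certificate, Municipal License, Regulatory Certificate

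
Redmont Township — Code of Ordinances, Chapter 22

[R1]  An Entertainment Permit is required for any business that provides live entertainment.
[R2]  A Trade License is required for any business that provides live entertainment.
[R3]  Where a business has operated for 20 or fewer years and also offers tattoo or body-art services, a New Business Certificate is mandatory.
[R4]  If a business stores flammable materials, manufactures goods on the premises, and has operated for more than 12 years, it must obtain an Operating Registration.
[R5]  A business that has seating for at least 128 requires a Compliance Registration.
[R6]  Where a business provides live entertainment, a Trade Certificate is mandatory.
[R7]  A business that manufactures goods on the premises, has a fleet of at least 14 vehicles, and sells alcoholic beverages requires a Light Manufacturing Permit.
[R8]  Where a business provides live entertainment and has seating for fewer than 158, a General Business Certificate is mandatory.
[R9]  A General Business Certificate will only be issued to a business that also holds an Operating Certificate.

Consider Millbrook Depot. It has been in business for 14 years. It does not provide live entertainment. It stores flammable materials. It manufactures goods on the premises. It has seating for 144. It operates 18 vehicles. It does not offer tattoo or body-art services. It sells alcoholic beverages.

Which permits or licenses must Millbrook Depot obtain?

Compliance Registration, Light Manufacturing Permit, Operating Registration

[R1] does not provide live entertainment → Entertainment Permit not required.
[R2] does not provide live entertainment → Trade License not required.
[R3] years in business 14 ≤ 20; does not offer tattoo or body-art services → New Business Certificate not required.
[R4] stores flammable materials; manufactures goods on the premises; years in business 14 > 12 → Operating Registration required.
[R5] seating 144 ≥ 128 → Compliance Registration required.
[R6] does not provide live entertainment → Trade Certificate not required.
[R7] manufactures goods on the premises; vehicles 18 ≥ 14; sells alcoholic beverages → Light Manufacturing Permit required.
[R8] does not provide live entertainment; seating 144 < 158 → General Business Certificate not required.
[R9] General Business Certificate is not required → no effect.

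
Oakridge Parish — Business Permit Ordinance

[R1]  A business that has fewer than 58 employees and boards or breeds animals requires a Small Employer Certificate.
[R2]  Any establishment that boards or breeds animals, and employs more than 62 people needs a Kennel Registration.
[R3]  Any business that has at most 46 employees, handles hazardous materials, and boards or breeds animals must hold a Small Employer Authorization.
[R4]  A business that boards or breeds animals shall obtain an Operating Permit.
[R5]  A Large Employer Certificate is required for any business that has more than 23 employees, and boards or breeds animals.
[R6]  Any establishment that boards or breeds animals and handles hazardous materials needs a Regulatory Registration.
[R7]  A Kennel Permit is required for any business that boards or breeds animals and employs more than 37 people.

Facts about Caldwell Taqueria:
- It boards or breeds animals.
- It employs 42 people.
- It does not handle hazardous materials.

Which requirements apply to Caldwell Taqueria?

[R1] employees 42 < 58; boards or breeds animals → Small Employer Certificate required.
[R2] boards or breeds animals; employees 42 ≤ 62 → Kennel Registration not required.
[R3] employees 42 ≤ 46; does not handle hazardous materials; boards or breeds animals → Small Employer Authorization not required.
[R4] boards or breeds animals → Operating Permit required.
[R5] employees 42 > 23; boards or breeds animals → Large Employer Certificate required.
[R6] boards or breeds animals; does not handle hazardous materials → Regulatory Registration not required.
[R7] boards or breeds animals; employees 42 > 37 → Kennel Permit required.

Kennel Permit, Large Employer Certificate, Operating Permit, Small Employer Certificate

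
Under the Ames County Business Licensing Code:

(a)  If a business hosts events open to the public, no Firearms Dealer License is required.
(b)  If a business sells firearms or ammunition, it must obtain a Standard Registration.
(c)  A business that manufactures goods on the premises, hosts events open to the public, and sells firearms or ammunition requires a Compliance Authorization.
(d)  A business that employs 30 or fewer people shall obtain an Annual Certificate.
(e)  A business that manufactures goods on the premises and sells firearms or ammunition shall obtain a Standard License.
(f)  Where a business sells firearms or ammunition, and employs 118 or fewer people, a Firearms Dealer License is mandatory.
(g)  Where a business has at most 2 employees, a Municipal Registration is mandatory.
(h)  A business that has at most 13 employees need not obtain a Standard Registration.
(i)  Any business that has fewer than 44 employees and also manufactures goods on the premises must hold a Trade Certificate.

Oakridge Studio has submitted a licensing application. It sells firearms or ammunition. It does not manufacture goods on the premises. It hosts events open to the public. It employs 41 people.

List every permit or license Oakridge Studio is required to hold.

(a) hosts events open to the public → exempt from Firearms Dealer License.
(b) sells firearms or ammunition → Standard Registration required.
(c) does not manufacture goods on the premises; hosts events open to the public; sells firearms or ammunition → Compliance Authorization not required.
(d) employees 41 > 30 → Annual Certificate not required.
(e) does not manufacture goods on the premises; sells firearms or ammunition → Standard License not required.
(f) sells firearms or ammunition; employees 41 ≤ 118 → Firearms Dealer License required.
(g) employees 41 > 2 → Municipal Registration not required.
(h) employees 41 > 13 → Standard Registration exemption does not apply.
(i) employees 41 < 44; does not manufacture goods on the premises → Trade Certificate not required.

Standard Registration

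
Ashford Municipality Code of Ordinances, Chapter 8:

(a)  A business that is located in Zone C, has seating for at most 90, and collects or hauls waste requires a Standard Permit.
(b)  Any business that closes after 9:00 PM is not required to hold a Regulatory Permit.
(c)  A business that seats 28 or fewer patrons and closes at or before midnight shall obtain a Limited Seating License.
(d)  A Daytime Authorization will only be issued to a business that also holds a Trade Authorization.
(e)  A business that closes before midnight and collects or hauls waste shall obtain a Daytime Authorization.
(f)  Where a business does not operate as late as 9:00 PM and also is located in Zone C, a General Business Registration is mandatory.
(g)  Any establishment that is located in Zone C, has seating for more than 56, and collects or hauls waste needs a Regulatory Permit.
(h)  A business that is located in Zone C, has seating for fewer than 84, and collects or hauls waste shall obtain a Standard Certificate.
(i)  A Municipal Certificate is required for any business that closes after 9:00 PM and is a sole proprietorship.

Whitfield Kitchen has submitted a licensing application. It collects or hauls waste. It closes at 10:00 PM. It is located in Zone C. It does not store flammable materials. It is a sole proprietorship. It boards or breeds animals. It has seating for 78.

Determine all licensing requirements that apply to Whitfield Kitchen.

(a) is located in Zone C; seating 78 ≤ 90; collects or hauls waste → Standard Permit required.
(b) closes 10:00 PM, after 9:00 PM → exempt from Regulatory Permit.
(c) seating 78 > 28; closes 10:00 PM, at/before midnight → Limited Seating License not required.
(d) Daytime Authorization is required → Trade Authorization also required.
(e) closes 10:00 PM, at/before midnight; collects or hauls waste → Daytime Authorization required.
(f) closes 10:00 PM, after 9:00 PM; is located in Zone C → General Business Registration not required.
(g) is located in Zone C; seating 78 > 56; collects or hauls waste → Regulatory Permit required.
(h) is located in Zone C; seating 78 < 84; collects or hauls waste → Standard Certificate required.
(i) closes 10:00 PM, after 9:00 PM; is a sole proprietorship → Municipal Certificate required.

Daytime Authorization, Municipal Certificate, Standard Certificate, Standard Permit, Trade Authorization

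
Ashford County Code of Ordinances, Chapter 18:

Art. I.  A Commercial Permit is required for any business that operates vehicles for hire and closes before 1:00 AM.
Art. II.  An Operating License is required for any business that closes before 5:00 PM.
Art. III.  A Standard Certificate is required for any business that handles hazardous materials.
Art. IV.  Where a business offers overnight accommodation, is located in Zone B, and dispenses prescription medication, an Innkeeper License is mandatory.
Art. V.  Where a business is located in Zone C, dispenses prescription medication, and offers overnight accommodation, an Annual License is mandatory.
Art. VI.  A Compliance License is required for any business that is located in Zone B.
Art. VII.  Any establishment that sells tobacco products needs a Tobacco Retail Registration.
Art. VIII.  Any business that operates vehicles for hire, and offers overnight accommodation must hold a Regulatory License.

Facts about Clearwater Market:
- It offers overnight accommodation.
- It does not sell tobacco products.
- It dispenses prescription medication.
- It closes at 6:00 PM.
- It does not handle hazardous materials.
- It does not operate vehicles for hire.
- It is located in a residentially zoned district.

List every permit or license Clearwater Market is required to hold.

Art. I. does not operate vehicles for hire; closes 6:00 PM, at/before 1:00 AM → Commercial Permit not required.
Art. II. closes 6:00 PM, after 5:00 PM → Operating License not required.
Art. III. does not handle hazardous materials → Standard Certificate not required.
Art. IV. offers overnight accommodation; is located in a residentially zoned district (not: is located in Zone B); dispenses prescription medication → Innkeeper License not required.
Art. V. is located in a residentially zoned district (not: is located in Zone C); dispenses prescription medication; offers overnight accommodation → Annual License not required.
Art. VI. is located in a residentially zoned district (not: is located in Zone B) → Compliance License not required.
Art. VII. does not sell tobacco products → Tobacco Retail Registration not required.
Art. VIII. does not operate vehicles for hire; offers overnight accommodation → Regulatory License not required.

None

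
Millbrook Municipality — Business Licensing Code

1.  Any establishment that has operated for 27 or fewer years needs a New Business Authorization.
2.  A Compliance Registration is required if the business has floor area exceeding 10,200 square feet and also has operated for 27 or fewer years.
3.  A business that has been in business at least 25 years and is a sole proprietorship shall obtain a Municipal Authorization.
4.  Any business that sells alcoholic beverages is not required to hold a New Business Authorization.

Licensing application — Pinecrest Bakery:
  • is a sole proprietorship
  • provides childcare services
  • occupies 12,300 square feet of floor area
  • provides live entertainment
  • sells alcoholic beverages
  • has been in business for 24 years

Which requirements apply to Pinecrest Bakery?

1. years in business 24 ≤ 27 → New Business Authorization required.
2. floor area 12,300 square feet > 10,200 square feet; years in business 24 ≤ 27 → Compliance Registration required.
3. years in business 24 < 25; is a sole proprietorship → Municipal Authorization not required.
4. sells alcoholic beverages → exempt from New Business Authorization.

Compliance Registration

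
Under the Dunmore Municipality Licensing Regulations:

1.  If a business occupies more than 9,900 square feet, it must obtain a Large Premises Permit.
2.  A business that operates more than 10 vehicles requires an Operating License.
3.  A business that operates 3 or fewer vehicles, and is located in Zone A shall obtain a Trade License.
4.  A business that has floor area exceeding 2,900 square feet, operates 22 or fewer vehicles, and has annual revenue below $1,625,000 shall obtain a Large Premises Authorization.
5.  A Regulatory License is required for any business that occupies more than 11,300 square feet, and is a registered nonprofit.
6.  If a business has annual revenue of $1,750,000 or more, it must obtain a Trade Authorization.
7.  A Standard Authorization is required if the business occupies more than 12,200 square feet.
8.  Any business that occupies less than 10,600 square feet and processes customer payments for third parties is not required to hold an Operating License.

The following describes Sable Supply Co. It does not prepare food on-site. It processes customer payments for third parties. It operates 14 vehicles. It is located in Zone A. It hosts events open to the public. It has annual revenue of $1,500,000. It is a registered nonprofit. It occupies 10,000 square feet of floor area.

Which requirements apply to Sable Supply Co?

Large Premises Authorization, Large Premises Permit

1. floor area 10,000 square feet > 9,900 square feet → Large Premises Permit required.
2. vehicles 14 > 10 → Operating License required.
3. vehicles 14 > 3; is located in Zone A → Trade License not required.
4. floor area 10,000 square feet > 2,900 square feet; vehicles 14 ≤ 22; revenue $1,500,000 < $1,625,000 → Large Premises Authorization required.
5. floor area 10,000 square feet ≤ 11,300 square feet; is a registered nonprofit → Regulatory License not required.
6. revenue $1,500,000 < $1,750,000 → Trade Authorization not required.
7. floor area 10,000 square feet ≤ 12,200 square feet → Standard Authorization not required.
8. floor area 10,000 square feet < 10,600 square feet; processes customer payments for third parties → exempt from Operating License.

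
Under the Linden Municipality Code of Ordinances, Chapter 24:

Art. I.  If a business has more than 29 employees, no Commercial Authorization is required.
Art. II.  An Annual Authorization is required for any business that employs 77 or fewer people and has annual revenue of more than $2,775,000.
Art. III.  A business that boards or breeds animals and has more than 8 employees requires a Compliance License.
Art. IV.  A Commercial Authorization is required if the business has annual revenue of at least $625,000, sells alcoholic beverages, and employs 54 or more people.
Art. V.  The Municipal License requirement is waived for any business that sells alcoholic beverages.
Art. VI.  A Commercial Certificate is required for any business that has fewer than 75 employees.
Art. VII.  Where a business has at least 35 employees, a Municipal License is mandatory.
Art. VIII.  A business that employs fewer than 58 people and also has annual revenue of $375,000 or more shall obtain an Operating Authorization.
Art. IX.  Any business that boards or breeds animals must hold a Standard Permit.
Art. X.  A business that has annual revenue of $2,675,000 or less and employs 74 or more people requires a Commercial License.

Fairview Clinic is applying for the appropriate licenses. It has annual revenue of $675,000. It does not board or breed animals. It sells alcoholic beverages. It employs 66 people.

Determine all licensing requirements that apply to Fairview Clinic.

Art. I. employees 66 > 29 → exempt from Commercial Authorization.
Art. II. employees 66 ≤ 77; revenue $675,000 ≤ $2,775,000 → Annual Authorization not required.
Art. III. does not board or breed animals; employees 66 > 8 → Compliance License not required.
Art. IV. revenue $675,000 ≥ $625,000; sells alcoholic beverages; employees 66 ≥ 54 → Commercial Authorization required.
Art. V. sells alcoholic beverages → exempt from Municipal License.
Art. VI. employees 66 < 75 → Commercial Certificate required.
Art. VII. employees 66 ≥ 35 → Municipal License required.
Art. VIII. employees 66 ≥ 58; revenue $675,000 ≥ $375,000 → Operating Authorization not required.
Art. IX. does not board or breed animals → Standard Permit not required.
Art. X. revenue $675,000 ≤ $2,675,000; employees 66 < 74 → Commercial License not required.

Commercial Certificate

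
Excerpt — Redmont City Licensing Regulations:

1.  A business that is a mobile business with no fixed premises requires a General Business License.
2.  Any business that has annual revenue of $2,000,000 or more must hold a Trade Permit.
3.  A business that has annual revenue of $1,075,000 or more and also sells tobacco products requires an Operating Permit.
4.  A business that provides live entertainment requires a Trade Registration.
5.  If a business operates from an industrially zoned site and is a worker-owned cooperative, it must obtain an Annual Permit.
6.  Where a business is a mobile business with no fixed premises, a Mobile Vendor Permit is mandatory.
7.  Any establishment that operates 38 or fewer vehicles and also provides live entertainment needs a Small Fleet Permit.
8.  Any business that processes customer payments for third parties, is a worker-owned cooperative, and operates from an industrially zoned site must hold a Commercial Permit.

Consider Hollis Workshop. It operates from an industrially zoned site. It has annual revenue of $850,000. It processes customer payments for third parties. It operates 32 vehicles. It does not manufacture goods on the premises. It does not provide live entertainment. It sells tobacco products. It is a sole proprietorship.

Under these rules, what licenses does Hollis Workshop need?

None

1. operates from an industrially zoned site (not: is a mobile business with no fixed premises) → General Business License not required.
2. revenue $850,000 < $2,000,000 → Trade Permit not required.
3. revenue $850,000 < $1,075,000; sells tobacco products → Operating Permit not required.
4. does not provide live entertainment → Trade Registration not required.
5. operates from an industrially zoned site; is a sole proprietorship (not: is a worker-owned cooperative) → Annual Permit not required.
6. operates from an industrially zoned site (not: is a mobile business with no fixed premises) → Mobile Vendor Permit not required.
7. vehicles 32 ≤ 38; does not provide live entertainment → Small Fleet Permit not required.
8. processes customer payments for third parties; is a sole proprietorship (not: is a worker-owned cooperative); operates from an industrially zoned site → Commercial Permit not required.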